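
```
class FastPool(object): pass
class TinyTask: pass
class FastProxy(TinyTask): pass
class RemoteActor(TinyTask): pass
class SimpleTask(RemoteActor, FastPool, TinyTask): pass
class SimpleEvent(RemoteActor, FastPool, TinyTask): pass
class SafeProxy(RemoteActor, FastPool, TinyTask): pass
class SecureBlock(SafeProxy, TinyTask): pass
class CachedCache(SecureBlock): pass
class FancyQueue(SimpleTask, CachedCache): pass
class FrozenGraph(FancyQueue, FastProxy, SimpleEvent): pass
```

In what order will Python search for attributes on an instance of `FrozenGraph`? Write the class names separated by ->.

L[FrozenGraph] = FrozenGraph + merge(L[FancyQueue], L[FastProxy], L[SimpleEvent], [FancyQueue FastProxy SimpleEvent])
  take FancyQueue:  [FancyQueue SimpleTask CachedCache SecureBlock SafeProxy RemoteActor FastPool TinyTask object] + [FastProxy TinyTask object] + [SimpleEvent RemoteActor FastPool TinyTask object] + [FancyQueue FastProxy SimpleEvent]
  take SimpleTask:  [SimpleTask CachedCache SecureBlock SafeProxy RemoteActor FastPool TinyTask object] + [FastProxy TinyTask object] + [SimpleEvent RemoteActor FastPool TinyTask object] + [FastProxy SimpleEvent]
  take CachedCache:  [CachedCache SecureBlock SafeProxy RemoteActor FastPool TinyTask object] + [FastProxy TinyTask object] + [SimpleEvent RemoteActor FastPool TinyTask object] + [FastProxy SimpleEvent]
  take SecureBlock:  [SecureBlock SafeProxy RemoteActor FastPool TinyTask object] + [FastProxy TinyTask object] + [SimpleEvent RemoteActor FastPool TinyTask object] + [FastProxy SimpleEvent]
  take SafeProxy:  [SafeProxy RemoteActor FastPool TinyTask object] + [FastProxy TinyTask object] + [SimpleEvent RemoteActor FastPool TinyTask object] + [FastProxy SimpleEvent]
  take FastProxy:  [RemoteActor FastPool TinyTask object] + [FastProxy TinyTask object] + [SimpleEvent RemoteActor FastPool TinyTask object] + [FastProxy SimpleEvent]
  take SimpleEvent:  [RemoteActor FastPool TinyTask object] + [TinyTask object] + [SimpleEvent RemoteActor FastPool TinyTask object] + [SimpleEvent]
  take RemoteActor:  [RemoteActor FastPool TinyTask object] + [TinyTask object] + [RemoteActor FastPool TinyTask object]
  take FastPool:  [FastPool TinyTask object] + [TinyTask object] + [FastPool TinyTask object]
  take TinyTask:  [TinyTask object] + [TinyTask object] + [TinyTask object]
  take object:  [object] + [object] + [object]

FrozenGraph -> FancyQueue -> SimpleTask -> CachedCache -> SecureBlock -> SafeProxy -> FastProxy -> SimpleEvent -> RemoteActor -> FastPool -> TinyTask -> object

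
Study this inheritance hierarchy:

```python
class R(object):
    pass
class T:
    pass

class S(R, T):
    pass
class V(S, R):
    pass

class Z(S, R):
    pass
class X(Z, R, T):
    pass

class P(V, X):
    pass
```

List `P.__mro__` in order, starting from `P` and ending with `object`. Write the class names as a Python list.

L[P] = P + merge(L[V], L[X], [V X])
  take V:  [V S R T object] + [X Z S R T object] + [V X]
  take X:  [S R T object] + [X Z S R T object] + [X]
  take Z:  [S R T object] + [Z S R T object]
  take S:  [S R T object] + [S R T object]
  take R:  [R T object] + [R T object]
  take T:  [T object] + [T object]
  take object:  [object] + [object]

[P, V, X, Z, S, R, T, object]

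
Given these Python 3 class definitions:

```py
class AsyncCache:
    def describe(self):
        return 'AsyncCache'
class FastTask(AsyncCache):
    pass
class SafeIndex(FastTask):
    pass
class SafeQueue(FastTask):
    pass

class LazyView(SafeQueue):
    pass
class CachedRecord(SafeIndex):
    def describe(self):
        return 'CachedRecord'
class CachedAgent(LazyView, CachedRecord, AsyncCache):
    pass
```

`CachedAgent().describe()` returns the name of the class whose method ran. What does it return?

CachedRecord

L[CachedAgent] = CachedAgent + merge(L[LazyView], L[CachedRecord], L[AsyncCache], [LazyView CachedRecord AsyncCache])
  take LazyView:  [LazyView SafeQueue FastTask AsyncCache object] + [CachedRecord SafeIndex FastTask AsyncCache object] + [AsyncCache object] + [LazyView CachedRecord AsyncCache]
  take SafeQueue:  [SafeQueue FastTask AsyncCache object] + [CachedRecord SafeIndex FastTask AsyncCache object] + [AsyncCache object] + [CachedRecord AsyncCache]
  take CachedRecord:  [FastTask AsyncCache object] + [CachedRecord SafeIndex FastTask AsyncCache object] + [AsyncCache object] + [CachedRecord AsyncCache]
  take SafeIndex:  [FastTask AsyncCache object] + [SafeIndex FastTask AsyncCache object] + [AsyncCache object] + [AsyncCache]
  take FastTask:  [FastTask AsyncCache object] + [FastTask AsyncCache object] + [AsyncCache object] + [AsyncCache]
  take AsyncCache:  [AsyncCache object] + [AsyncCache object] + [AsyncCache object] + [AsyncCache]
  take object:  [object] + [object] + [object]
MRO: CachedAgent LazyView SafeQueue CachedRecord SafeIndex FastTask AsyncCache object
describe is defined in: AsyncCache, CachedRecord. First along the MRO is CachedRecord.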